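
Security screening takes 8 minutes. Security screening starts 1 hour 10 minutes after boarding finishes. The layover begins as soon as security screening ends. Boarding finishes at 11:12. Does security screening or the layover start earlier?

Security screening starts at 11:12 + 70 min = 12:22.
Security screening ends at 12:22 + 8 min = 12:30.
So the layover starts at 12:30.
Security screening starts at 12:22 and the layover starts at 12:30, so security screening is first.

security screening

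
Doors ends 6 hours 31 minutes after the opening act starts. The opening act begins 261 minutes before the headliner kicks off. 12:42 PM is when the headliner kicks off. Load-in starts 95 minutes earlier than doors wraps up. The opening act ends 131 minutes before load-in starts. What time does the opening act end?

11:06 AM

The opening act starts at 12:42 PM − 261 min = 8:21 AM.
Doors ends at 8:21 AM + 391 min = 2:52 PM.
Load-in starts at 2:52 PM − 95 min = 1:17 PM.
The opening act ends at 1:17 PM − 131 min = 11:06 AM.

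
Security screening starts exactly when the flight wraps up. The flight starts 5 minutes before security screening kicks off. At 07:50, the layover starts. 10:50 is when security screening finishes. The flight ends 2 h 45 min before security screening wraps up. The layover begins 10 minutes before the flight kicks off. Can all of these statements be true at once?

Yes

The flight ends at 10:50 − 165 min = 08:05.
So security screening starts at 08:05.
The flight starts at 08:05 − 5 min = 08:00.
The layover starts at 08:00 − 10 min = 07:50.
That matches the stated 07:50, so the schedule is consistent.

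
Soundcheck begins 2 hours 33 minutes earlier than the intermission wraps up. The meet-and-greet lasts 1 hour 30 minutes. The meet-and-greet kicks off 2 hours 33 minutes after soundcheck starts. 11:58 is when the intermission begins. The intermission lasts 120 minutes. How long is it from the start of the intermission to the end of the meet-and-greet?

The intermission ends at 11:58 + 120 min = 13:58.
Soundcheck starts at 13:58 − 153 min = 11:25.
The meet-and-greet starts at 11:25 + 153 min = 13:58.
The meet-and-greet ends at 13:58 + 90 min = 15:28.
From 11:58 to 15:28 is 3 hours 30 minutes.

3 hours 30 minutes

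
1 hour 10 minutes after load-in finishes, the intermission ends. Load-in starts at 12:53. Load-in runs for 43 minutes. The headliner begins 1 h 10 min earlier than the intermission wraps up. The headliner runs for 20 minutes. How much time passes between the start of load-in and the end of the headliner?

63 minutes

Load-in ends at 12:53 + 43 min = 13:36.
The intermission ends at 13:36 + 70 min = 14:46.
The headliner starts at 14:46 − 70 min = 13:36.
The headliner ends at 13:36 + 20 min = 13:56.
From 12:53 to 13:56 is 63 minutes.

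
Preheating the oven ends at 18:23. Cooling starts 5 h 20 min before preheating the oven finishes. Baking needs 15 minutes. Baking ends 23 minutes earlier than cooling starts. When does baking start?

Cooling starts at 18:23 − 320 min = 13:03.
Baking ends at 13:03 − 23 min = 12:40.
Baking starts at 12:40 − 15 min = 12:25.

12:25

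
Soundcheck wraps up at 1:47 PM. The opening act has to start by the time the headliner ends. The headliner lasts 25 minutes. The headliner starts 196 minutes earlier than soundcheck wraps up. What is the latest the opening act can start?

The headliner starts at 1:47 PM − 196 min = 10:31 AM.
The headliner ends at 10:31 AM + 25 min = 10:56 AM.
The opening act is bounded by the headliner, so the latest it can start is 10:56 AM.

10:56 AM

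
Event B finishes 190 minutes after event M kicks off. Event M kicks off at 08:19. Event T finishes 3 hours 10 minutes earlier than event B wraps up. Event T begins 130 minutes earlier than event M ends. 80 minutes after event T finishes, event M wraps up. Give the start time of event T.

07:29

Event B ends at 08:19 + 190 min = 11:29.
Event T ends at 11:29 − 190 min = 08:19.
Event M ends at 08:19 + 80 min = 09:39.
Event T starts at 09:39 − 130 min = 07:29.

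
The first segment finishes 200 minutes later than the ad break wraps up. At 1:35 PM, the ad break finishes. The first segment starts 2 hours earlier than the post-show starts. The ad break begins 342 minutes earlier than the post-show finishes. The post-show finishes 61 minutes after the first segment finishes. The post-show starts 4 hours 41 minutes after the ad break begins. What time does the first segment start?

The first segment ends at 1:35 PM + 200 min = 4:55 PM.
The post-show ends at 4:55 PM + 61 min = 5:56 PM.
The ad break starts at 5:56 PM − 342 min = 12:14 PM.
The post-show starts at 12:14 PM + 281 min = 4:55 PM.
The first segment starts at 4:55 PM − 120 min = 2:55 PM.

2:55 PM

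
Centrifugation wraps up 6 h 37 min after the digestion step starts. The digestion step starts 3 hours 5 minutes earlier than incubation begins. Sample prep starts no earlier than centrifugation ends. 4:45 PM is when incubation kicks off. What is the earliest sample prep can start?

The digestion step starts at 4:45 PM − 185 min = 1:40 PM.
Centrifugation ends at 1:40 PM + 397 min = 8:17 PM.
Sample prep is bounded by centrifugation, so the earliest it can start is 8:17 PM.

8:17 PM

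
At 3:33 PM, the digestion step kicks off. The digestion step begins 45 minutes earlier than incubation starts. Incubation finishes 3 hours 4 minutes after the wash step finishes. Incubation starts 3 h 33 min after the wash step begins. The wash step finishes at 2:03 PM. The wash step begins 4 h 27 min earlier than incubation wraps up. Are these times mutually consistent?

Incubation ends at 2:03 PM + 184 min = 5:07 PM.
The wash step starts at 5:07 PM − 267 min = 12:40 PM.
Incubation starts at 12:40 PM + 213 min = 4:13 PM.
The digestion step starts at 4:13 PM − 45 min = 3:28 PM.
But the digestion step is also said to start at 3:33 PM — a 5-minute conflict.

No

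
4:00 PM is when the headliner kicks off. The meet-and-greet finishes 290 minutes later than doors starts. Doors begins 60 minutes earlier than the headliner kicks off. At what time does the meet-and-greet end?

7:50 PM

Doors starts at 4:00 PM − 60 min = 3:00 PM.
The meet-and-greet ends at 3:00 PM + 290 min = 7:50 PM.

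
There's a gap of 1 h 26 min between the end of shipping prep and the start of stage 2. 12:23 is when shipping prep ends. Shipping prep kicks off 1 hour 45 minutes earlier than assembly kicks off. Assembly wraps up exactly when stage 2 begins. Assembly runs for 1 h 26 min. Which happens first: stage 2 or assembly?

Stage 2 starts at 12:23 + 86 min = 13:49.
So assembly ends at 13:49.
Assembly starts at 13:49 − 86 min = 12:23.
Stage 2 starts at 13:49 and assembly starts at 12:23, so assembly is first.

assembly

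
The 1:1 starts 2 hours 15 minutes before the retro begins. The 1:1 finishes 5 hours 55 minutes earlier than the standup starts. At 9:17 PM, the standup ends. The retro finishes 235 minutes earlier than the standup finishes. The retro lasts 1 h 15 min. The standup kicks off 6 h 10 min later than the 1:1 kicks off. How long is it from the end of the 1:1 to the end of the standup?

The retro ends at 9:17 PM − 235 min = 5:22 PM.
The retro starts at 5:22 PM − 75 min = 4:07 PM.
The 1:1 starts at 4:07 PM − 135 min = 1:52 PM.
The standup starts at 1:52 PM + 370 min = 8:02 PM.
The 1:1 ends at 8:02 PM − 355 min = 2:07 PM.
From 2:07 PM to 9:17 PM is 430 minutes.

430 minutes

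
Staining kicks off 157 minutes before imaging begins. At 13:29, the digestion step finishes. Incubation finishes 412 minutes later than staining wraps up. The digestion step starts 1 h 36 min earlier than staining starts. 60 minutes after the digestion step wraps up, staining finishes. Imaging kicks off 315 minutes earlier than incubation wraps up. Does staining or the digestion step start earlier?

the digestion step

Staining ends at 13:29 + 60 min = 14:29.
Incubation ends at 14:29 + 412 min = 21:21.
Imaging starts at 21:21 − 315 min = 16:06.
Staining starts at 16:06 − 157 min = 13:29.
The digestion step starts at 13:29 − 96 min = 11:53.
Staining starts at 13:29 and the digestion step starts at 11:53, so the digestion step is first.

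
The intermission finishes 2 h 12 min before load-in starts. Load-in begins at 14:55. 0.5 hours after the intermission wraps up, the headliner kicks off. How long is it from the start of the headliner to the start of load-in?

The intermission ends at 14:55 − 132 min = 12:43.
The headliner starts at 12:43 + 30 min = 13:13.
From 13:13 to 14:55 is 102 minutes.

102 minutes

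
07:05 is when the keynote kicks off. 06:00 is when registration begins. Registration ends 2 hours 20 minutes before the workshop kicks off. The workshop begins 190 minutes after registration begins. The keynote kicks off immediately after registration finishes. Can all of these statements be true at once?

No

The workshop starts at 06:00 + 190 min = 09:10.
Registration ends at 09:10 − 140 min = 06:50.
So the keynote starts at 06:50.
But the keynote is also said to start at 07:05 — a 15-minute conflict.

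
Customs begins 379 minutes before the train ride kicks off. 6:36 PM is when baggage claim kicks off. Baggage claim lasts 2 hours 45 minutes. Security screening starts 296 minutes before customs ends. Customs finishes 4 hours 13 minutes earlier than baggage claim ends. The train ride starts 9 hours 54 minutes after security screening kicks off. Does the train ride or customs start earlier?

customs

Baggage claim ends at 6:36 PM + 165 min = 9:21 PM.
Customs ends at 9:21 PM − 253 min = 5:08 PM.
Security screening starts at 5:08 PM − 296 min = 12:12 PM.
The train ride starts at 12:12 PM + 594 min = 10:06 PM.
Customs starts at 10:06 PM − 379 min = 3:47 PM.
The train ride starts at 10:06 PM and customs starts at 3:47 PM, so customs is first.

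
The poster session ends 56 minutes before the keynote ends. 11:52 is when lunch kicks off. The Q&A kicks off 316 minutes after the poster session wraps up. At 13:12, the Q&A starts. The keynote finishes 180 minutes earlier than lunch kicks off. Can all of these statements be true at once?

Yes

The keynote ends at 11:52 − 180 min = 08:52.
The poster session ends at 08:52 − 56 min = 07:56.
The Q&A starts at 07:56 + 316 min = 13:12.
That matches the stated 13:12, so the schedule is consistent.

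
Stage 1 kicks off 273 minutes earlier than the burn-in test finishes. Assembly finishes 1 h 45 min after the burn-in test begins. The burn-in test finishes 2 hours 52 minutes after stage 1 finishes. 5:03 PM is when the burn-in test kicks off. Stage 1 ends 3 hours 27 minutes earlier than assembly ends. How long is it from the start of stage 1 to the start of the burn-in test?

3 h 23 min

Assembly ends at 5:03 PM + 105 min = 6:48 PM.
Stage 1 ends at 6:48 PM − 207 min = 3:21 PM.
The burn-in test ends at 3:21 PM + 172 min = 6:13 PM.
Stage 1 starts at 6:13 PM − 273 min = 1:40 PM.
From 1:40 PM to 5:03 PM is 3 h 23 min.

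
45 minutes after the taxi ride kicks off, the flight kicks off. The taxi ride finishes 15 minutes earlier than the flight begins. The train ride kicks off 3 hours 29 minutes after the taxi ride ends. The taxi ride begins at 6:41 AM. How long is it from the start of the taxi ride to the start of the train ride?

3 h 59 min

The flight starts at 6:41 AM + 45 min = 7:26 AM.
The taxi ride ends at 7:26 AM − 15 min = 7:11 AM.
The train ride starts at 7:11 AM + 209 min = 10:40 AM.
From 6:41 AM to 10:40 AM is 3 h 59 min.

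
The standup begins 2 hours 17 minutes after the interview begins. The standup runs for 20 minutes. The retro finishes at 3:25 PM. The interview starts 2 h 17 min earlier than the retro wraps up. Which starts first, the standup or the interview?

The interview starts at 3:25 PM − 137 min = 1:08 PM.
The standup starts at 1:08 PM + 137 min = 3:25 PM.
The standup starts at 3:25 PM and the interview starts at 1:08 PM, so the interview is first.

the interview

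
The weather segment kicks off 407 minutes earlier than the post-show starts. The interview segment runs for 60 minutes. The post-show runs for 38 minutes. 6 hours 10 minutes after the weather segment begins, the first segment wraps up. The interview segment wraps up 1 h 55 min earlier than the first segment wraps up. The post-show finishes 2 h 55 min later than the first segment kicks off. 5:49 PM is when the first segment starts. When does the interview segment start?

4:34 PM

The post-show ends at 5:49 PM + 175 min = 8:44 PM.
The post-show starts at 8:44 PM − 38 min = 8:06 PM.
The weather segment starts at 8:06 PM − 407 min = 1:19 PM.
The first segment ends at 1:19 PM + 370 min = 7:29 PM.
The interview segment ends at 7:29 PM − 115 min = 5:34 PM.
The interview segment starts at 5:34 PM − 60 min = 4:34 PM.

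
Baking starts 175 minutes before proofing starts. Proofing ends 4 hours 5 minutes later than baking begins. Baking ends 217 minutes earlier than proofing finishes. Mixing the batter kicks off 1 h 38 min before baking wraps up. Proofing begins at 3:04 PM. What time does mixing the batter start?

Baking starts at 3:04 PM − 175 min = 12:09 PM.
Proofing ends at 12:09 PM + 245 min = 4:14 PM.
Baking ends at 4:14 PM − 217 min = 12:37 PM.
Mixing the batter starts at 12:37 PM − 98 min = 10:59 AM.

10:59 AM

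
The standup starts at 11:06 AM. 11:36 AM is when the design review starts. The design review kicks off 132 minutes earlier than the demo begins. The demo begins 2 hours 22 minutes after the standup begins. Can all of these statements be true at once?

The demo starts at 11:06 AM + 142 min = 1:28 PM.
The design review starts at 1:28 PM − 132 min = 11:16 AM.
But the design review is also said to start at 11:36 AM — a 20-minute conflict.

No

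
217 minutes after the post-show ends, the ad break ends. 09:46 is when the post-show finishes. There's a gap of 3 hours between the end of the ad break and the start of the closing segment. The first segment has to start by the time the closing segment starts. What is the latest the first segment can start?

The ad break ends at 09:46 + 217 min = 13:23.
The closing segment starts at 13:23 + 180 min = 16:23.
The first segment is bounded by the closing segment, so the latest it can start is 16:23.

16:23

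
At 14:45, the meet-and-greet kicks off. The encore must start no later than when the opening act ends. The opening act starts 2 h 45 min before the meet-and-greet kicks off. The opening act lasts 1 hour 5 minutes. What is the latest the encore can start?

13:05

The opening act starts at 14:45 − 165 min = 12:00.
The opening act ends at 12:00 + 65 min = 13:05.
The encore is bounded by the opening act, so the latest it can start is 13:05.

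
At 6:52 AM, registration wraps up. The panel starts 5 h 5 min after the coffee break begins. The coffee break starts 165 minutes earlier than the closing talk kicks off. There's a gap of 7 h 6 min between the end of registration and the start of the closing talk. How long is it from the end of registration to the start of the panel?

The closing talk starts at 6:52 AM + 426 min = 1:58 PM.
The coffee break starts at 1:58 PM − 165 min = 11:13 AM.
The panel starts at 11:13 AM + 305 min = 4:18 PM.
From 6:52 AM to 4:18 PM is 566 minutes.

566 minutes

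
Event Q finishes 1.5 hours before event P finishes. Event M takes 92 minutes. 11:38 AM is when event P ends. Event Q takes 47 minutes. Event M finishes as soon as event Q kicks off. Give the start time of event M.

Event Q ends at 11:38 AM − 90 min = 10:08 AM.
Event Q starts at 10:08 AM − 47 min = 9:21 AM.
So event M ends at 9:21 AM.
Event M starts at 9:21 AM − 92 min = 7:49 AM.

7:49 AM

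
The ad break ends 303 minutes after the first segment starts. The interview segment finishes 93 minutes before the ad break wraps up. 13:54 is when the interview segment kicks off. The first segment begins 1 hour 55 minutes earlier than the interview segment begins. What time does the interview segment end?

The first segment starts at 13:54 − 115 min = 11:59.
The ad break ends at 11:59 + 303 min = 17:02.
The interview segment ends at 17:02 − 93 min = 15:29.

15:29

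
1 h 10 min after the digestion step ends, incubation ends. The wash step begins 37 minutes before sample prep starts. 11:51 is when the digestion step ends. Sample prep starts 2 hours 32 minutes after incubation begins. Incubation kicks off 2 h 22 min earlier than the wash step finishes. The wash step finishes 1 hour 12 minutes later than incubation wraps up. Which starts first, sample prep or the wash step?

the wash step

Incubation ends at 11:51 + 70 min = 13:01.
The wash step ends at 13:01 + 72 min = 14:13.
Incubation starts at 14:13 − 142 min = 11:51.
Sample prep starts at 11:51 + 152 min = 14:23.
The wash step starts at 14:23 − 37 min = 13:46.
Sample prep starts at 14:23 and the wash step starts at 13:46, so the wash step is first.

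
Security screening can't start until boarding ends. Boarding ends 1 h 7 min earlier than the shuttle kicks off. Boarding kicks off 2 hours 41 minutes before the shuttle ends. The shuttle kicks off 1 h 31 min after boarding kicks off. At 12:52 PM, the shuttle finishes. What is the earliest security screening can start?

Boarding starts at 12:52 PM − 161 min = 10:11 AM.
The shuttle starts at 10:11 AM + 91 min = 11:42 AM.
Boarding ends at 11:42 AM − 67 min = 10:35 AM.
Security screening is bounded by boarding, so the earliest it can start is 10:35 AM.

10:35 AM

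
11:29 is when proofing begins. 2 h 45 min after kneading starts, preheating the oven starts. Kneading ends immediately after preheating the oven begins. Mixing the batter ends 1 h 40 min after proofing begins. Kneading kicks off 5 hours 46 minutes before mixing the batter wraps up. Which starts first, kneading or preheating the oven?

Mixing the batter ends at 11:29 + 100 min = 13:09.
Kneading starts at 13:09 − 346 min = 07:23.
Preheating the oven starts at 07:23 + 165 min = 10:08.
Kneading starts at 07:23 and preheating the oven starts at 10:08, so kneading is first.

kneading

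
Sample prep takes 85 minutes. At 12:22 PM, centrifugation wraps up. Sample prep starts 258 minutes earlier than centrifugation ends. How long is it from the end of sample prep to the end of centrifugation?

173 minutes

Sample prep starts at 12:22 PM − 258 min = 8:04 AM.
Sample prep ends at 8:04 AM + 85 min = 9:29 AM.
From 9:29 AM to 12:22 PM is 173 minutes.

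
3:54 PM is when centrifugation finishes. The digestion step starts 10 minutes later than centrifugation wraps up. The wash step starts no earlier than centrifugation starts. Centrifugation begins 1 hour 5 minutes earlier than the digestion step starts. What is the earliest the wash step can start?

2:59 PM

The digestion step starts at 3:54 PM + 10 min = 4:04 PM.
Centrifugation starts at 4:04 PM − 65 min = 2:59 PM.
The wash step is bounded by centrifugation, so the earliest it can start is 2:59 PM.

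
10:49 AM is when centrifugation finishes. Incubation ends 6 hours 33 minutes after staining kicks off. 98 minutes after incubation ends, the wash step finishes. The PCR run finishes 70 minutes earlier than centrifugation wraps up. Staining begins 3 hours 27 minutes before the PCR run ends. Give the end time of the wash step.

2:23 PM

The PCR run ends at 10:49 AM − 70 min = 9:39 AM.
Staining starts at 9:39 AM − 207 min = 6:12 AM.
Incubation ends at 6:12 AM + 393 min = 12:45 PM.
The wash step ends at 12:45 PM + 98 min = 2:23 PM.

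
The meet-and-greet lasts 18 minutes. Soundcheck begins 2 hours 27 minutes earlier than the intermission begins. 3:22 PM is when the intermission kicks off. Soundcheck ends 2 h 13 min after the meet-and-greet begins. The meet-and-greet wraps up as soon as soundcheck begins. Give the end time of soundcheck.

2:50 PM

Soundcheck starts at 3:22 PM − 147 min = 12:55 PM.
So the meet-and-greet ends at 12:55 PM.
The meet-and-greet starts at 12:55 PM − 18 min = 12:37 PM.
Soundcheck ends at 12:37 PM + 133 min = 2:50 PM.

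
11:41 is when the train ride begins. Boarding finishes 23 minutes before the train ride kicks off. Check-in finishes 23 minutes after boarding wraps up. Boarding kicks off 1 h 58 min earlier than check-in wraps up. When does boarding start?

Boarding ends at 11:41 − 23 min = 11:18.
Check-in ends at 11:18 + 23 min = 11:41.
Boarding starts at 11:41 − 118 min = 09:43.

09:43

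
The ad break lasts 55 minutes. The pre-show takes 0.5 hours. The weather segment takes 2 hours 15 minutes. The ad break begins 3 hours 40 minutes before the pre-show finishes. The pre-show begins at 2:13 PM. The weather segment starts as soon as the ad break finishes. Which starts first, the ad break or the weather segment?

The pre-show ends at 2:13 PM + 30 min = 2:43 PM.
The ad break starts at 2:43 PM − 220 min = 11:03 AM.
The ad break ends at 11:03 AM + 55 min = 11:58 AM.
So the weather segment starts at 11:58 AM.
The ad break starts at 11:03 AM and the weather segment starts at 11:58 AM, so the ad break is first.

the ad break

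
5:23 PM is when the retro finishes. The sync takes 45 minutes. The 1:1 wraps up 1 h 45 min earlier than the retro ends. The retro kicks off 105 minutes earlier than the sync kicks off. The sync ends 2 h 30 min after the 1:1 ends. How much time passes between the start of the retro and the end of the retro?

The 1:1 ends at 5:23 PM − 105 min = 3:38 PM.
The sync ends at 3:38 PM + 150 min = 6:08 PM.
The sync starts at 6:08 PM − 45 min = 5:23 PM.
The retro starts at 5:23 PM − 105 min = 3:38 PM.
From 3:38 PM to 5:23 PM is 1 hour 45 minutes.

1 hour 45 minutes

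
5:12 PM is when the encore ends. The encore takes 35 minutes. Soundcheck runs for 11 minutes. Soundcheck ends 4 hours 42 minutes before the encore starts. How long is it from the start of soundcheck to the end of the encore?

The encore starts at 5:12 PM − 35 min = 4:37 PM.
Soundcheck ends at 4:37 PM − 282 min = 11:55 AM.
Soundcheck starts at 11:55 AM − 11 min = 11:44 AM.
From 11:44 AM to 5:12 PM is 5 h 28 min.

5 h 28 min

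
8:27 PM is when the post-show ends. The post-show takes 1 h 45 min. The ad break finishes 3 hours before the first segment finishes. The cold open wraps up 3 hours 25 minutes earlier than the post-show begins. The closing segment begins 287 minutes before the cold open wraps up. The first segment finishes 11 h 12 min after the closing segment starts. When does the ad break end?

The post-show starts at 8:27 PM − 105 min = 6:42 PM.
The cold open ends at 6:42 PM − 205 min = 3:17 PM.
The closing segment starts at 3:17 PM − 287 min = 10:30 AM.
The first segment ends at 10:30 AM + 672 min = 9:42 PM.
The ad break ends at 9:42 PM − 180 min = 6:42 PM.

6:42 PM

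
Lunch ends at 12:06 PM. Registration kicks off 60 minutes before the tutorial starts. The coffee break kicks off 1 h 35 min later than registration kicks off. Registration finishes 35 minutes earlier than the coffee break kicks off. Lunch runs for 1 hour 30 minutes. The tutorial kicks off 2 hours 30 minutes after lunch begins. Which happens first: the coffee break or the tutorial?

the tutorial

Lunch starts at 12:06 PM − 90 min = 10:36 AM.
The tutorial starts at 10:36 AM + 150 min = 1:06 PM.
Registration starts at 1:06 PM − 60 min = 12:06 PM.
The coffee break starts at 12:06 PM + 95 min = 1:41 PM.
The coffee break starts at 1:41 PM and the tutorial starts at 1:06 PM, so the tutorial is first.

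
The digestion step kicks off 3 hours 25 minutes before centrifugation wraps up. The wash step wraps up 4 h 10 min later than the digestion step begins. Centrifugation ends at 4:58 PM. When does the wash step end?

5:43 PM

The digestion step starts at 4:58 PM − 205 min = 1:33 PM.
The wash step ends at 1:33 PM + 250 min = 5:43 PM.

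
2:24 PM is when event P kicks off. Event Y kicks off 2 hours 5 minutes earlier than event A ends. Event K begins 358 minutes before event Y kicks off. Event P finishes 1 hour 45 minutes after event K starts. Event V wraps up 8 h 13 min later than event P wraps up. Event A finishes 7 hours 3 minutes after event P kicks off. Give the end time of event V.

Event A ends at 2:24 PM + 423 min = 9:27 PM.
Event Y starts at 9:27 PM − 125 min = 7:22 PM.
Event K starts at 7:22 PM − 358 min = 1:24 PM.
Event P ends at 1:24 PM + 105 min = 3:09 PM.
Event V ends at 3:09 PM + 493 min = 11:22 PM.

11:22 PM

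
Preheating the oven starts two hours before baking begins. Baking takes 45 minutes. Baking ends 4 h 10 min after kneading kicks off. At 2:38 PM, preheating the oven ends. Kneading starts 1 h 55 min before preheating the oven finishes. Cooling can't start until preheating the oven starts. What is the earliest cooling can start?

2:08 PM

Kneading starts at 2:38 PM − 115 min = 12:43 PM.
Baking ends at 12:43 PM + 250 min = 4:53 PM.
Baking starts at 4:53 PM − 45 min = 4:08 PM.
Preheating the oven starts at 4:08 PM − 120 min = 2:08 PM.
Cooling is bounded by preheating the oven, so the earliest it can start is 2:08 PM.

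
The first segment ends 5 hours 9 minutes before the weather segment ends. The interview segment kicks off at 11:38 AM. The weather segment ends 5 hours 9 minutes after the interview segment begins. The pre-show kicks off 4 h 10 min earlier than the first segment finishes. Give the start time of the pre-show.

7:28 AM

The weather segment ends at 11:38 AM + 309 min = 4:47 PM.
The first segment ends at 4:47 PM − 309 min = 11:38 AM.
The pre-show starts at 11:38 AM − 250 min = 7:28 AM.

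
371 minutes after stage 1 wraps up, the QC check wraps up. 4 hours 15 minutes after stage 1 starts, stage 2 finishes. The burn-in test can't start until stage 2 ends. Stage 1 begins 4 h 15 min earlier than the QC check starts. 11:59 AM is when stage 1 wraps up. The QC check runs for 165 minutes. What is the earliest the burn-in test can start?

The QC check ends at 11:59 AM + 371 min = 6:10 PM.
The QC check starts at 6:10 PM − 165 min = 3:25 PM.
Stage 1 starts at 3:25 PM − 255 min = 11:10 AM.
Stage 2 ends at 11:10 AM + 255 min = 3:25 PM.
The burn-in test is bounded by stage 2, so the earliest it can start is 3:25 PM.

3:25 PM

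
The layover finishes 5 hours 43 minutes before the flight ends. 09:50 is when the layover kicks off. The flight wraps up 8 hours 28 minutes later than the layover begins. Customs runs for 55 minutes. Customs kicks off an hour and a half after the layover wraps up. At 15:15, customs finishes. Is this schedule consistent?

The flight ends at 09:50 + 508 min = 18:18.
The layover ends at 18:18 − 343 min = 12:35.
Customs starts at 12:35 + 90 min = 14:05.
Customs ends at 14:05 + 55 min = 15:00.
But customs is also said to end at 15:15 — a 15-minute conflict.

No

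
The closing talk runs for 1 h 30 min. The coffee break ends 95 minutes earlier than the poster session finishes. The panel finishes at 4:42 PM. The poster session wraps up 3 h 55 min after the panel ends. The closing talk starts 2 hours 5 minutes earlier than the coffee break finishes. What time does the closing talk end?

The poster session ends at 4:42 PM + 235 min = 8:37 PM.
The coffee break ends at 8:37 PM − 95 min = 7:02 PM.
The closing talk starts at 7:02 PM − 125 min = 4:57 PM.
The closing talk ends at 4:57 PM + 90 min = 6:27 PM.

6:27 PM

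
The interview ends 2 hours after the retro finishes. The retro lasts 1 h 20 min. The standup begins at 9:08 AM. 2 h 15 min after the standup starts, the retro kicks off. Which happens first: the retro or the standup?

the standup

The retro starts at 9:08 AM + 135 min = 11:23 AM.
The retro starts at 11:23 AM and the standup starts at 9:08 AM, so the standup is first.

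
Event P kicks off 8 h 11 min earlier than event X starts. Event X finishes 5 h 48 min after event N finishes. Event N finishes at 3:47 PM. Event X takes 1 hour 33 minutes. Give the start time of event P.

Event X ends at 3:47 PM + 348 min = 9:35 PM.
Event X starts at 9:35 PM − 93 min = 8:02 PM.
Event P starts at 8:02 PM − 491 min = 11:51 AM.

11:51 AM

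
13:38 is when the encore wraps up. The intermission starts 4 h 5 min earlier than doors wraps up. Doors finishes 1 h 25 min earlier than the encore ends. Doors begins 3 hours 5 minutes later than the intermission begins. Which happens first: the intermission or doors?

the intermission

Doors ends at 13:38 − 85 min = 12:13.
The intermission starts at 12:13 − 245 min = 08:08.
Doors starts at 08:08 + 185 min = 11:13.
The intermission starts at 08:08 and doors starts at 11:13, so the intermission is first.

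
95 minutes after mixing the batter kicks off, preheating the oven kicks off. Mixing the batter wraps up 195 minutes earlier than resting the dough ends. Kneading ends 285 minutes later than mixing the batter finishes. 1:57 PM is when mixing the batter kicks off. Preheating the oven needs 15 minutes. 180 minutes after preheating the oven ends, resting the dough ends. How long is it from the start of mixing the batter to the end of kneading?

6 hours 20 minutes

Preheating the oven starts at 1:57 PM + 95 min = 3:32 PM.
Preheating the oven ends at 3:32 PM + 15 min = 3:47 PM.
Resting the dough ends at 3:47 PM + 180 min = 6:47 PM.
Mixing the batter ends at 6:47 PM − 195 min = 3:32 PM.
Kneading ends at 3:32 PM + 285 min = 8:17 PM.
From 1:57 PM to 8:17 PM is 6 hours 20 minutes.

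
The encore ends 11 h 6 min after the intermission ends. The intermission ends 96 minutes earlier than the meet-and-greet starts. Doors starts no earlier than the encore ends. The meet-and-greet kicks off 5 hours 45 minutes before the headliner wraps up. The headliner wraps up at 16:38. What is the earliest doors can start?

The meet-and-greet starts at 16:38 − 345 min = 10:53.
The intermission ends at 10:53 − 96 min = 09:17.
The encore ends at 09:17 + 666 min = 20:23.
Doors is bounded by the encore, so the earliest it can start is 20:23.

20:23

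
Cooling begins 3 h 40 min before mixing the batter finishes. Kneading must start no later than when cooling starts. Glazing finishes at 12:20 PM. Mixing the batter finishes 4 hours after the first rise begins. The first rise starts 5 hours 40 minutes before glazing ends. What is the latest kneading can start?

The first rise starts at 12:20 PM − 340 min = 6:40 AM.
Mixing the batter ends at 6:40 AM + 240 min = 10:40 AM.
Cooling starts at 10:40 AM − 220 min = 7:00 AM.
Kneading is bounded by cooling, so the latest it can start is 7:00 AM.

7:00 AM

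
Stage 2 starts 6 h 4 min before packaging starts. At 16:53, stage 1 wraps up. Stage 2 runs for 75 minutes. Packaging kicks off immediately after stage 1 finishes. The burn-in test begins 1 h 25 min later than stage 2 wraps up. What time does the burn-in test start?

13:29

Packaging starts at 16:53.
Stage 2 starts at 16:53 − 364 min = 10:49.
Stage 2 ends at 10:49 + 75 min = 12:04.
The burn-in test starts at 12:04 + 85 min = 13:29.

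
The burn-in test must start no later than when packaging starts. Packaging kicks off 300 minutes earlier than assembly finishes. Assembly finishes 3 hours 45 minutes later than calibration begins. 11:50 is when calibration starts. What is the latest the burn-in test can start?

10:35

Assembly ends at 11:50 + 225 min = 15:35.
Packaging starts at 15:35 − 300 min = 10:35.
The burn-in test is bounded by packaging, so the latest it can start is 10:35.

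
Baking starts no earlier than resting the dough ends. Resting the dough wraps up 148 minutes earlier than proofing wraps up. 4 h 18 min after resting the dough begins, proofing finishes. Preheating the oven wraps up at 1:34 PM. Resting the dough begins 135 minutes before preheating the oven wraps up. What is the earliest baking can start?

1:09 PM

Resting the dough starts at 1:34 PM − 135 min = 11:19 AM.
Proofing ends at 11:19 AM + 258 min = 3:37 PM.
Resting the dough ends at 3:37 PM − 148 min = 1:09 PM.
Baking is bounded by resting the dough, so the earliest it can start is 1:09 PM.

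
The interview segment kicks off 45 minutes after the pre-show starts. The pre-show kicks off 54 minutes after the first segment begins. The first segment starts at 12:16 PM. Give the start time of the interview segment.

1:55 PM

The pre-show starts at 12:16 PM + 54 min = 1:10 PM.
The interview segment starts at 1:10 PM + 45 min = 1:55 PM.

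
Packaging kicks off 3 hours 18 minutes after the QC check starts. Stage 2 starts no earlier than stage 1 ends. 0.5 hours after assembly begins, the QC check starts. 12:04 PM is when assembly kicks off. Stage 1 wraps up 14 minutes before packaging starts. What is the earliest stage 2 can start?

3:38 PM

The QC check starts at 12:04 PM + 30 min = 12:34 PM.
Packaging starts at 12:34 PM + 198 min = 3:52 PM.
Stage 1 ends at 3:52 PM − 14 min = 3:38 PM.
Stage 2 is bounded by stage 1, so the earliest it can start is 3:38 PM.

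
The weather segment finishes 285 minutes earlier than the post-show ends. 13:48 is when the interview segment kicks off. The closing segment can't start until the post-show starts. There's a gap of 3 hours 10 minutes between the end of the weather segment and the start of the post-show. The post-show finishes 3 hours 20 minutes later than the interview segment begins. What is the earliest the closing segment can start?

The post-show ends at 13:48 + 200 min = 17:08.
The weather segment ends at 17:08 − 285 min = 12:23.
The post-show starts at 12:23 + 190 min = 15:33.
The closing segment is bounded by the post-show, so the earliest it can start is 15:33.

15:33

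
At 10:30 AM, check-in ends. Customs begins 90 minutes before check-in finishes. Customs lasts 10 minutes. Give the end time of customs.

Customs starts at 10:30 AM − 90 min = 9:00 AM.
Customs ends at 9:00 AM + 10 min = 9:10 AM.

9:10 AM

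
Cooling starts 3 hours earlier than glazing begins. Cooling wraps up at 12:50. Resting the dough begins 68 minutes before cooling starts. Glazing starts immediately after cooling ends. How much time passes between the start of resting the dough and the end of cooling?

4 h 8 min

Glazing starts at 12:50.
Cooling starts at 12:50 − 180 min = 09:50.
Resting the dough starts at 09:50 − 68 min = 08:42.
From 08:42 to 12:50 is 4 h 8 min.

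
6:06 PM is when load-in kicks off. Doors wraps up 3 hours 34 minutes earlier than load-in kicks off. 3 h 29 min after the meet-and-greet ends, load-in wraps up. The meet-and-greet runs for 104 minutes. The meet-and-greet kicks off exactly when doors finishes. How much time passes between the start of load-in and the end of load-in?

1 h 39 min

Doors ends at 6:06 PM − 214 min = 2:32 PM.
So the meet-and-greet starts at 2:32 PM.
The meet-and-greet ends at 2:32 PM + 104 min = 4:16 PM.
Load-in ends at 4:16 PM + 209 min = 7:45 PM.
From 6:06 PM to 7:45 PM is 1 h 39 min.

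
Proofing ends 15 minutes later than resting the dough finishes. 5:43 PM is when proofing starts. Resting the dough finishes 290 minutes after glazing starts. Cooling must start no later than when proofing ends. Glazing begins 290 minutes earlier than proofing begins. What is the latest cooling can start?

Glazing starts at 5:43 PM − 290 min = 12:53 PM.
Resting the dough ends at 12:53 PM + 290 min = 5:43 PM.
Proofing ends at 5:43 PM + 15 min = 5:58 PM.
Cooling is bounded by proofing, so the latest it can start is 5:58 PM.

5:58 PM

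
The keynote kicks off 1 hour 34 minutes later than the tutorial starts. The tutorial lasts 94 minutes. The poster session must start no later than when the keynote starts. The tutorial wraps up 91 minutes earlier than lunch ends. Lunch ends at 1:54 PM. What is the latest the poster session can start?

The tutorial ends at 1:54 PM − 91 min = 12:23 PM.
The tutorial starts at 12:23 PM − 94 min = 10:49 AM.
The keynote starts at 10:49 AM + 94 min = 12:23 PM.
The poster session is bounded by the keynote, so the latest it can start is 12:23 PM.

12:23 PM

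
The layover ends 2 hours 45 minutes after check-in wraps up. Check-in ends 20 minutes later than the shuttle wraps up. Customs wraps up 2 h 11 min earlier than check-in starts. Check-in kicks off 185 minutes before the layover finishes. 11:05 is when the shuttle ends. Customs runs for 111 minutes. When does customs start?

07:03

Check-in ends at 11:05 + 20 min = 11:25.
The layover ends at 11:25 + 165 min = 14:10.
Check-in starts at 14:10 − 185 min = 11:05.
Customs ends at 11:05 − 131 min = 08:54.
Customs starts at 08:54 − 111 min = 07:03.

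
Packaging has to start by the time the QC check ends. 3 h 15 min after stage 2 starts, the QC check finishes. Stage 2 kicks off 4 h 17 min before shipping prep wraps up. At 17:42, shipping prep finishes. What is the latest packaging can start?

Stage 2 starts at 17:42 − 257 min = 13:25.
The QC check ends at 13:25 + 195 min = 16:40.
Packaging is bounded by the QC check, so the latest it can start is 16:40.

16:40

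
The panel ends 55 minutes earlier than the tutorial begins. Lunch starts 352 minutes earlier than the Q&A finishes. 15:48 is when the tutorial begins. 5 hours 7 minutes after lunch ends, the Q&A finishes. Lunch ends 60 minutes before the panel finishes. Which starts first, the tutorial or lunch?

The panel ends at 15:48 − 55 min = 14:53.
Lunch ends at 14:53 − 60 min = 13:53.
The Q&A ends at 13:53 + 307 min = 19:00.
Lunch starts at 19:00 − 352 min = 13:08.
The tutorial starts at 15:48 and lunch starts at 13:08, so lunch is first.

lunch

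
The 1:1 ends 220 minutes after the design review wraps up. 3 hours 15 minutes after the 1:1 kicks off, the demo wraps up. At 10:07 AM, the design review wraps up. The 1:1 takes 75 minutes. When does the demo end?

The 1:1 ends at 10:07 AM + 220 min = 1:47 PM.
The 1:1 starts at 1:47 PM − 75 min = 12:32 PM.
The demo ends at 12:32 PM + 195 min = 3:47 PM.

3:47 PM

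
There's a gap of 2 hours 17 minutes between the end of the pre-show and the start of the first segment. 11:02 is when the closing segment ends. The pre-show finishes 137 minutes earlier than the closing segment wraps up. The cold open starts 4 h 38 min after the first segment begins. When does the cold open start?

The pre-show ends at 11:02 − 137 min = 08:45.
The first segment starts at 08:45 + 137 min = 11:02.
The cold open starts at 11:02 + 278 min = 15:40.

15:40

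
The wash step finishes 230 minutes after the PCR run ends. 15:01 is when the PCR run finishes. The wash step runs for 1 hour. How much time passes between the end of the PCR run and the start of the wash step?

2 h 50 min

The wash step ends at 15:01 + 230 min = 18:51.
The wash step starts at 18:51 − 60 min = 17:51.
From 15:01 to 17:51 is 2 h 50 min.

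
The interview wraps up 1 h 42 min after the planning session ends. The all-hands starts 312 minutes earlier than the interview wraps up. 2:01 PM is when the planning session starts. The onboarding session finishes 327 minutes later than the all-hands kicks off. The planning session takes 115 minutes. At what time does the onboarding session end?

The planning session ends at 2:01 PM + 115 min = 3:56 PM.
The interview ends at 3:56 PM + 102 min = 5:38 PM.
The all-hands starts at 5:38 PM − 312 min = 12:26 PM.
The onboarding session ends at 12:26 PM + 327 min = 5:53 PM.

5:53 PM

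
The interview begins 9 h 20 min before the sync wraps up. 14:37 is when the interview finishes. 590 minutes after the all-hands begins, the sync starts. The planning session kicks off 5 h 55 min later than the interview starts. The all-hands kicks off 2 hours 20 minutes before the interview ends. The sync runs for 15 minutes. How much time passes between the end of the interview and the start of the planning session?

The all-hands starts at 14:37 − 140 min = 12:17.
The sync starts at 12:17 + 590 min = 22:07.
The sync ends at 22:07 + 15 min = 22:22.
The interview starts at 22:22 − 560 min = 13:02.
The planning session starts at 13:02 + 355 min = 18:57.
From 14:37 to 18:57 is 4 hours 20 minutes.

4 hours 20 minutes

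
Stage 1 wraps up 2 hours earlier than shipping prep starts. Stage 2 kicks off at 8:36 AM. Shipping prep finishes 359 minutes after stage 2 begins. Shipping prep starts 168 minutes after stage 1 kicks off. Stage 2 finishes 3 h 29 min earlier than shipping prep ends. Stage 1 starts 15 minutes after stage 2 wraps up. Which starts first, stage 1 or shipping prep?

Shipping prep ends at 8:36 AM + 359 min = 2:35 PM.
Stage 2 ends at 2:35 PM − 209 min = 11:06 AM.
Stage 1 starts at 11:06 AM + 15 min = 11:21 AM.
Shipping prep starts at 11:21 AM + 168 min = 2:09 PM.
Stage 1 starts at 11:21 AM and shipping prep starts at 2:09 PM, so stage 1 is first.

stage 1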